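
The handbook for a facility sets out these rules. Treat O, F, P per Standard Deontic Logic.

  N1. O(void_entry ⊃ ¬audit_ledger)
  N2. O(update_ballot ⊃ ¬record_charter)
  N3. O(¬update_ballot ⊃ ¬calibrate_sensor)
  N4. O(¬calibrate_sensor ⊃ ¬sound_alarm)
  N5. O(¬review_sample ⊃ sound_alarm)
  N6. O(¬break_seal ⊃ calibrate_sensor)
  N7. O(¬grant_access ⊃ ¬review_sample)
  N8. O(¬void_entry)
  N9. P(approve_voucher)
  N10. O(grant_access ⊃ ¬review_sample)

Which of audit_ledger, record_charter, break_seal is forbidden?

record_charter

By case analysis on ¬grant_access: premise 7 gives O(¬grant_access ⊃ ¬review_sample) and premise 10 gives O(grant_access ⊃ ¬review_sample), so O(¬review_sample) either way.
Premise 5 is O(¬review_sample ⊃ sound_alarm); since O(¬review_sample), deontic closure gives O(sound_alarm).
The contrapositive of premise 4 (O(¬calibrate_sensor ⊃ ¬sound_alarm)) is O(sound_alarm ⊃ calibrate_sensor), and O(sound_alarm) is already established, so O(calibrate_sensor).
Premise 3, O(¬update_ballot ⊃ ¬calibrate_sensor), contraposes to O(calibrate_sensor ⊃ update_ballot); with O(calibrate_sensor) we get O(update_ballot).
Premise 2 is O(update_ballot ⊃ ¬record_charter); since O(update_ballot), deontic closure gives O(¬record_charter).
So O(¬record_charter) holds, i.e. record_charter is forbidden. None of the other listed options is forbidden under the premises.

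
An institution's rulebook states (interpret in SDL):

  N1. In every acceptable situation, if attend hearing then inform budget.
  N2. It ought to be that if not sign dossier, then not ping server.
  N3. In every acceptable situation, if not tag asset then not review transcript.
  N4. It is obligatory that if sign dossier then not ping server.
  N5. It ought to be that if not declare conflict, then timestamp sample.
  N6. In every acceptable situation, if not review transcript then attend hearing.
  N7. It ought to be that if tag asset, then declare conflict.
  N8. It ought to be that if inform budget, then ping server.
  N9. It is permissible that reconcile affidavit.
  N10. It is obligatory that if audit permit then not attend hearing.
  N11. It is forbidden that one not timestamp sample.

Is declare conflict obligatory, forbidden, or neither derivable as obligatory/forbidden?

Obligatory

Premises 4 and 2 are O(sign_dossier → ¬ping_server) and O(¬sign_dossier → ¬ping_server); every ideal world satisfies sign_dossier or ¬sign_dossier, so in either case ¬ping_server holds — hence O(¬ping_server).
The contrapositive of premise 8 (O(inform_budget → ping_server)) is O(¬ping_server → ¬inform_budget), and O(¬ping_server) is already established, so O(¬inform_budget).
The contrapositive of premise 1 (O(attend_hearing → inform_budget)) is O(¬inform_budget → ¬attend_hearing), and O(¬inform_budget) is already established, so O(¬attend_hearing).
The contrapositive of premise 6 (O(¬review_transcript → attend_hearing)) is O(¬attend_hearing → review_transcript), and O(¬attend_hearing) is already established, so O(review_transcript).
The contrapositive of premise 3 (O(¬tag_asset → ¬review_transcript)) is O(review_transcript → tag_asset), and O(review_transcript) is already established, so O(tag_asset).
From O(tag_asset) and premise 7, O(tag_asset → declare_conflict), we obtain O(declare_conflict).
Premises 5, 9, 10, 11 do not contribute to this derivation.
Hence declare_conflict is obligatory.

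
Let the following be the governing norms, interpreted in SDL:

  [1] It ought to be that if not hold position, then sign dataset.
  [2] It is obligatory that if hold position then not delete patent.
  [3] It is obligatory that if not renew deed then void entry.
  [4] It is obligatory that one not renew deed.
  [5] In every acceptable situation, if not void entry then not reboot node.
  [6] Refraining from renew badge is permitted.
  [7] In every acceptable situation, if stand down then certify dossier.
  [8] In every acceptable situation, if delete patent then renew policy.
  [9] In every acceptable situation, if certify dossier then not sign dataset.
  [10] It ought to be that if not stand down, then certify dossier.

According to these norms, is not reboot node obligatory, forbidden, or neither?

Premise 5 is O(¬void_entry → ¬reboot_node), but O(¬void_entry) is not derivable from the premises, so it does not yield O(¬reboot_node).
No premise or chain of K-axiom applications forces O(¬reboot_node), and none forces O(reboot_node). So ¬reboot_node is neither obligatory nor forbidden under these norms.

Neither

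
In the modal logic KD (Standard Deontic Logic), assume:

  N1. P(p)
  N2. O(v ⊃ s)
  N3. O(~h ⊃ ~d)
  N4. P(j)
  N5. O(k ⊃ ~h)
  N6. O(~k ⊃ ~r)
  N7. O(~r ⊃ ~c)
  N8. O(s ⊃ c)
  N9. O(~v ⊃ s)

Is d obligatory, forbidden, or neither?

Forbidden

By case analysis on ~v: premise 9 gives O(~v ⊃ s) and premise 2 gives O(v ⊃ s), so O(s) either way.
Premise 8 is O(s ⊃ c); since O(s), deontic closure gives O(c).
Premise 7, O(~r ⊃ ~c), contraposes to O(c ⊃ r); with O(c) we get O(r).
Premise 6 is O(~k ⊃ ~r); contrapositively O(r ⊃ k). Since O(r) holds, K gives O(k).
Applying K to premise 5 (O(k ⊃ ~h)) and O(k) yields O(~h).
Premise 3 is O(~h ⊃ ~d); since O(~h), deontic closure gives O(~d).
Premises 1, 4 do not contribute to this derivation.
Thus O(~d), which is F(d): d is forbidden.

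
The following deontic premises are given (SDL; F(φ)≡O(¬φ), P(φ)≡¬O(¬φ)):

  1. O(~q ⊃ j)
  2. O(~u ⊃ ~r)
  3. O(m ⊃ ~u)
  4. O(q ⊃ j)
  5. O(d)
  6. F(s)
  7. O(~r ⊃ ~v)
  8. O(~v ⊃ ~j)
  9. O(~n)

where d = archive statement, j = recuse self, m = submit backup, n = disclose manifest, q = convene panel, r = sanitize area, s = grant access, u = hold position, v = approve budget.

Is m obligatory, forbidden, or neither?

Premises 4 and 1 cover both cases: O(q ⊃ j) and O(~q ⊃ j). Since q ∨ ~q is a tautology, O(j) follows.
The contrapositive of premise 8 (O(~v ⊃ ~j)) is O(j ⊃ v), and O(j) is already established, so O(v).
The contrapositive of premise 7 (O(~r ⊃ ~v)) is O(v ⊃ r), and O(v) is already established, so O(r).
The contrapositive of premise 2 (O(~u ⊃ ~r)) is O(r ⊃ u), and O(r) is already established, so O(u).
The contrapositive of premise 3 (O(m ⊃ ~u)) is O(u ⊃ ~m), and O(u) is already established, so O(~m).
Premises 5, 6, 9 do not contribute to this derivation.
Thus O(~m), which is F(m): m is forbidden.

Forbidden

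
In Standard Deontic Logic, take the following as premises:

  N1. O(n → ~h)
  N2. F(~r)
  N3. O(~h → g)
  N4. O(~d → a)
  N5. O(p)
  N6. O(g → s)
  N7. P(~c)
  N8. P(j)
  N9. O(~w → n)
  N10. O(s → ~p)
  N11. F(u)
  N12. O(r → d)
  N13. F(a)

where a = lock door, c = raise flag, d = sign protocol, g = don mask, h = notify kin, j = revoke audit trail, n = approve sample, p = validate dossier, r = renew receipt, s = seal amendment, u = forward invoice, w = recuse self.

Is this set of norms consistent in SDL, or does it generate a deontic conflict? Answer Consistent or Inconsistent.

Consistent

Premise 4 is O(~d → a), but O(~d) is not derivable from the premises, so it does not yield O(a).
So O(a) is not derivable, and the apparent clash with O(~a) does not arise.
A world satisfying every obligation exists (e.g. a=false, c=false, d=true, g=false, h=true, j=false, n=false, p=true, r=true, s=false, u=false, w=true); no atom is both obligatory and forbidden, so the set is consistent.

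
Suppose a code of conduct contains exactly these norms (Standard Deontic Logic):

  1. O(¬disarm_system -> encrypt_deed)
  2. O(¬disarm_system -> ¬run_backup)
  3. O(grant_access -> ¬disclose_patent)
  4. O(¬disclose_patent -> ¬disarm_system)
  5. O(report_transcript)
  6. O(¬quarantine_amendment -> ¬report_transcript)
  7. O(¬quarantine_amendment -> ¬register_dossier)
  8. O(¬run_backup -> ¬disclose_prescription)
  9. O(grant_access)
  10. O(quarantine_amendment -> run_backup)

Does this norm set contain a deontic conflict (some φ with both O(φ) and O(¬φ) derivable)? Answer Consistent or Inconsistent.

Inconsistent

Premise 5 gives O(report_transcript).
Premise 6 is O(¬quarantine_amendment -> ¬report_transcript); contrapositively O(report_transcript -> quarantine_amendment). Since O(report_transcript) holds, K gives O(quarantine_amendment).
From O(quarantine_amendment) and premise 10, O(quarantine_amendment -> run_backup), we obtain O(run_backup).
Premise 2, O(¬disarm_system -> ¬run_backup), contraposes to O(run_backup -> disarm_system); with O(run_backup) we get O(disarm_system).
Premise 4 is O(¬disclose_patent -> ¬disarm_system); contrapositively O(disarm_system -> disclose_patent). Since O(disarm_system) holds, K gives O(disclose_patent).
The contrapositive of premise 3 (O(grant_access -> ¬disclose_patent)) is O(disclose_patent -> ¬grant_access), and O(disclose_patent) is already established, so O(¬grant_access).
However, premise 9 gives O(grant_access).
We now have both O(¬grant_access) and O(grant_access) — grant_access is simultaneously obligatory and forbidden, violating the D-axiom.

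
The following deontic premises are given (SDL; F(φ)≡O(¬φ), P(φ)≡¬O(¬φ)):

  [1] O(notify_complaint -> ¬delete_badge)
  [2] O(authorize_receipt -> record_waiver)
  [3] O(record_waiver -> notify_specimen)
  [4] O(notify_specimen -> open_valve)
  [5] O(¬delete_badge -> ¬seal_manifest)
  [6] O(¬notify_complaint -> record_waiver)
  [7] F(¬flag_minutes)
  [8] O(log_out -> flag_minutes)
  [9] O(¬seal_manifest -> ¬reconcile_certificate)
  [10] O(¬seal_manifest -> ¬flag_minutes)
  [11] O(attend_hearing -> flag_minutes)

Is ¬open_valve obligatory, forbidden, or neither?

Forbidden

Premise 7, F(¬flag_minutes), is equivalent to O(flag_minutes).
Premise 10 is O(¬seal_manifest -> ¬flag_minutes); contrapositively O(flag_minutes -> seal_manifest). Since O(flag_minutes) holds, K gives O(seal_manifest).
Premise 5 is O(¬delete_badge -> ¬seal_manifest); contrapositively O(seal_manifest -> delete_badge). Since O(seal_manifest) holds, K gives O(delete_badge).
Premise 1, O(notify_complaint -> ¬delete_badge), contraposes to O(delete_badge -> ¬notify_complaint); with O(delete_badge) we get O(¬notify_complaint).
Premise 6 is O(¬notify_complaint -> record_waiver); since O(¬notify_complaint), deontic closure gives O(record_waiver).
Premise 3 is O(record_waiver -> notify_specimen); since O(record_waiver), deontic closure gives O(notify_specimen).
Applying K to premise 4 (O(notify_specimen -> open_valve)) and O(notify_specimen) yields O(open_valve).
Premises 2, 8, 9, 11 do not contribute to this derivation.
Thus O(open_valve), which is F(¬open_valve): ¬open_valve is forbidden.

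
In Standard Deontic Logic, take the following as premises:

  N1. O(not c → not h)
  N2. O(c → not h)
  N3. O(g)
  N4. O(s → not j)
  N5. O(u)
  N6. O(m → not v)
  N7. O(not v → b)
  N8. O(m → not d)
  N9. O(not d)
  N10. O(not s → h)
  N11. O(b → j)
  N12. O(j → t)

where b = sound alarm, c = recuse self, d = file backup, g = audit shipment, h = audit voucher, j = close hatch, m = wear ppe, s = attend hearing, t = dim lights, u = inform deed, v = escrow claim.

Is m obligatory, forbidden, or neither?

By case analysis on c: premise 2 gives O(c → not h) and premise 1 gives O(not c → not h), so O(not h) either way.
Premise 10 is O(not s → h); contrapositively O(not h → s). Since O(not h) holds, K gives O(s).
Premise 4 is O(s → not j); since O(s), deontic closure gives O(not j).
Premise 11, O(b → j), contraposes to O(not j → not b); with O(not j) we get O(not b).
The contrapositive of premise 7 (O(not v → b)) is O(not b → v), and O(not b) is already established, so O(v).
Premise 6, O(m → not v), contraposes to O(v → not m); with O(v) we get O(not m).
Premises 3, 5, 8, 9, 12 do not contribute to this derivation.
Thus O(not m), which is F(m): m is forbidden.

Forbidden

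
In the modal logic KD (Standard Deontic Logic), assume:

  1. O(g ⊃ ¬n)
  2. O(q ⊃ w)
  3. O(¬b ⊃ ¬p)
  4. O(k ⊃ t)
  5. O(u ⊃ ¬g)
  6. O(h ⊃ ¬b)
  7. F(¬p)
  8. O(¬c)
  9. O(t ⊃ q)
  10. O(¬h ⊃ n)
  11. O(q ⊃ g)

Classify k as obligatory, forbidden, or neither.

Forbidden

Premise 7, F(¬p), is equivalent to O(p).
The contrapositive of premise 3 (O(¬b ⊃ ¬p)) is O(p ⊃ b), and O(p) is already established, so O(b).
Premise 6 is O(h ⊃ ¬b); contrapositively O(b ⊃ ¬h). Since O(b) holds, K gives O(¬h).
From O(¬h) and premise 10, O(¬h ⊃ n), we obtain O(n).
The contrapositive of premise 1 (O(g ⊃ ¬n)) is O(n ⊃ ¬g), and O(n) is already established, so O(¬g).
Premise 11 is O(q ⊃ g); contrapositively O(¬g ⊃ ¬q). Since O(¬g) holds, K gives O(¬q).
Premise 9, O(t ⊃ q), contraposes to O(¬q ⊃ ¬t); with O(¬q) we get O(¬t).
Premise 4 is O(k ⊃ t); contrapositively O(¬t ⊃ ¬k). Since O(¬t) holds, K gives O(¬k).
Premises 2, 5, 8 do not contribute to this derivation.
Thus O(¬k), which is F(k): k is forbidden.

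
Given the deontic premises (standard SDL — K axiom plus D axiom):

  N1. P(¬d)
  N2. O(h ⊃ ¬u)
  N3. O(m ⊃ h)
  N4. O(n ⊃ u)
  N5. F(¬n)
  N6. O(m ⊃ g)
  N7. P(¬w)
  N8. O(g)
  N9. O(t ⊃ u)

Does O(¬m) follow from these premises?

Yes

F(¬n) at premise 5 means O(n).
With premise 4, O(n ⊃ u), the K-axiom yields O(u).
The contrapositive of premise 2 (O(h ⊃ ¬u)) is O(u ⊃ ¬h), and O(u) is already established, so O(¬h).
Premise 3, O(m ⊃ h), contraposes to O(¬h ⊃ ¬m); with O(¬h) we get O(¬m).
Premises 1, 6, 7, 8, 9 do not contribute to this derivation.
So O(¬m) follows.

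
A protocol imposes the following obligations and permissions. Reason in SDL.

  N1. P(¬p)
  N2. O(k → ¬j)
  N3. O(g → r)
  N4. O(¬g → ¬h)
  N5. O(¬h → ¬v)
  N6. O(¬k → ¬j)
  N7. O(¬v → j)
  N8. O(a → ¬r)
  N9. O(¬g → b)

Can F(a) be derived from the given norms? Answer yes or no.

Yes

Premises 6 and 2 cover both cases: O(¬k → ¬j) and O(k → ¬j). Since ¬k ∨ k is a tautology, O(¬j) follows.
Premise 7, O(¬v → j), contraposes to O(¬j → v); with O(¬j) we get O(v).
Premise 5 is O(¬h → ¬v); contrapositively O(v → h). Since O(v) holds, K gives O(h).
The contrapositive of premise 4 (O(¬g → ¬h)) is O(h → g), and O(h) is already established, so O(g).
Applying K to premise 3 (O(g → r)) and O(g) yields O(r).
Premise 8 is O(a → ¬r); contrapositively O(r → ¬a). Since O(r) holds, K gives O(¬a).
Premises 1, 9 do not contribute to this derivation.
So O(¬a) holds, i.e. F(a). The claim follows.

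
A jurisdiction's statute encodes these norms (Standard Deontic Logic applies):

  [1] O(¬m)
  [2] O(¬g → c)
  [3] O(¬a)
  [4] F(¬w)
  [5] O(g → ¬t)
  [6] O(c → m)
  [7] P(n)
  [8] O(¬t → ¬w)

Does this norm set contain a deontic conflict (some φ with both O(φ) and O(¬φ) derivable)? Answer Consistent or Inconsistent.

F(¬w) at premise 4 means O(w).
Premise 8 is O(¬t → ¬w); contrapositively O(w → t). Since O(w) holds, K gives O(t).
Premise 5, O(g → ¬t), contraposes to O(t → ¬g); with O(t) we get O(¬g).
With premise 2, O(¬g → c), the K-axiom yields O(c).
Applying K to premise 6 (O(c → m)) and O(c) yields O(m).
But premise 1 directly asserts O(¬m).
We now have both O(m) and O(¬m) — m is simultaneously obligatory and forbidden, violating the D-axiom.

Inconsistent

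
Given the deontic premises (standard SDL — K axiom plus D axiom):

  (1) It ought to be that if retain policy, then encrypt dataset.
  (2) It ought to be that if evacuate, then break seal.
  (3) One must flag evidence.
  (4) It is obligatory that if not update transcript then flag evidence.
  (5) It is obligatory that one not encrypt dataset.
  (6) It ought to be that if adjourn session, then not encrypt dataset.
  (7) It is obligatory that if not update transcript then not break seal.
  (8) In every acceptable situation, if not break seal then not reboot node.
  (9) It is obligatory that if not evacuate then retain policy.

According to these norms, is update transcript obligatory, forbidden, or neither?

Premise 5 states O(¬encrypt_dataset) outright.
The contrapositive of premise 1 (O(retain_policy → encrypt_dataset)) is O(¬encrypt_dataset → ¬retain_policy), and O(¬encrypt_dataset) is already established, so O(¬retain_policy).
Premise 9, O(¬evacuate → retain_policy), contraposes to O(¬retain_policy → evacuate); with O(¬retain_policy) we get O(evacuate).
Applying K to premise 2 (O(evacuate → break_seal)) and O(evacuate) yields O(break_seal).
Premise 7 is O(¬update_transcript → ¬break_seal); contrapositively O(break_seal → update_transcript). Since O(break_seal) holds, K gives O(update_transcript).
Premises 3, 4, 6, 8 do not contribute to this derivation.
Hence update_transcript is obligatory.

Obligatory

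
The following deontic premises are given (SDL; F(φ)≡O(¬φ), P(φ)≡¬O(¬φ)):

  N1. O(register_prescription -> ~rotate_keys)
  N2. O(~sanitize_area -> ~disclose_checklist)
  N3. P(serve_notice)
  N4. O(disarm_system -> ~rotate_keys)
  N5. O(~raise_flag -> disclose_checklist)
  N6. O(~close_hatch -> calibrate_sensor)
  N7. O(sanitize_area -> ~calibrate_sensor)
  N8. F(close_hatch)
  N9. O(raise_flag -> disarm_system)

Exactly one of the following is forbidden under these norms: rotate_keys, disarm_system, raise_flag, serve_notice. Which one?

Premise 8, F(close_hatch), is equivalent to O(~close_hatch).
From O(~close_hatch) and premise 6, O(~close_hatch -> calibrate_sensor), we obtain O(calibrate_sensor).
Premise 7, O(sanitize_area -> ~calibrate_sensor), contraposes to O(calibrate_sensor -> ~sanitize_area); with O(calibrate_sensor) we get O(~sanitize_area).
From O(~sanitize_area) and premise 2, O(~sanitize_area -> ~disclose_checklist), we obtain O(~disclose_checklist).
Premise 5, O(~raise_flag -> disclose_checklist), contraposes to O(~disclose_checklist -> raise_flag); with O(~disclose_checklist) we get O(raise_flag).
With premise 9, O(raise_flag -> disarm_system), the K-axiom yields O(disarm_system).
With premise 4, O(disarm_system -> ~rotate_keys), the K-axiom yields O(~rotate_keys).
So O(~rotate_keys) holds, i.e. rotate_keys is forbidden. None of the other listed options is forbidden under the premises.

rotate_keys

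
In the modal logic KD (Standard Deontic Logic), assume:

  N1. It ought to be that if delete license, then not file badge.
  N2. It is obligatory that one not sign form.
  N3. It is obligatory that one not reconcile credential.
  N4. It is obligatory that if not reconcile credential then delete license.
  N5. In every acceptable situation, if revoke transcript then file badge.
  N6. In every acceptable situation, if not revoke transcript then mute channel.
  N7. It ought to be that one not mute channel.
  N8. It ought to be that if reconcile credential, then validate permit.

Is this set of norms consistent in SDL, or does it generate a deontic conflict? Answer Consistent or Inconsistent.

Inconsistent

From premise 3 we have O(¬reconcile_credential).
Premise 4 is O(¬reconcile_credential → delete_license); since O(¬reconcile_credential), deontic closure gives O(delete_license).
Applying K to premise 1 (O(delete_license → ¬file_badge)) and O(delete_license) yields O(¬file_badge).
Premise 5, O(revoke_transcript → file_badge), contraposes to O(¬file_badge → ¬revoke_transcript); with O(¬file_badge) we get O(¬revoke_transcript).
With premise 6, O(¬revoke_transcript → mute_channel), the K-axiom yields O(mute_channel).
But premise 7 directly asserts O(¬mute_channel).
We now have both O(mute_channel) and O(¬mute_channel) — mute_channel is simultaneously obligatory and forbidden, violating the D-axiom.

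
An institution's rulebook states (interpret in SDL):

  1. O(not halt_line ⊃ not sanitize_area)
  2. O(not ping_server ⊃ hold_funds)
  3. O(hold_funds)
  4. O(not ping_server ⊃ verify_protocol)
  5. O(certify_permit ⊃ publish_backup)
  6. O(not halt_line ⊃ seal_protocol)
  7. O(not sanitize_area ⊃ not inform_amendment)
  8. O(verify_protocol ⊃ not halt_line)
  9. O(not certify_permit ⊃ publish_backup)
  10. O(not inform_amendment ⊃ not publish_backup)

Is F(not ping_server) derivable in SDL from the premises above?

By case analysis on certify_permit: premise 5 gives O(certify_permit ⊃ publish_backup) and premise 9 gives O(not certify_permit ⊃ publish_backup), so O(publish_backup) either way.
Premise 10 is O(not inform_amendment ⊃ not publish_backup); contrapositively O(publish_backup ⊃ inform_amendment). Since O(publish_backup) holds, K gives O(inform_amendment).
Premise 7 is O(not sanitize_area ⊃ not inform_amendment); contrapositively O(inform_amendment ⊃ sanitize_area). Since O(inform_amendment) holds, K gives O(sanitize_area).
Premise 1, O(not halt_line ⊃ not sanitize_area), contraposes to O(sanitize_area ⊃ halt_line); with O(sanitize_area) we get O(halt_line).
Premise 8, O(verify_protocol ⊃ not halt_line), contraposes to O(halt_line ⊃ not verify_protocol); with O(halt_line) we get O(not verify_protocol).
The contrapositive of premise 4 (O(not ping_server ⊃ verify_protocol)) is O(not verify_protocol ⊃ ping_server), and O(not verify_protocol) is already established, so O(ping_server).
Premises 2, 3, 6 do not contribute to this derivation.
So O(ping_server) holds, i.e. F(not ping_server). The claim follows.

Yes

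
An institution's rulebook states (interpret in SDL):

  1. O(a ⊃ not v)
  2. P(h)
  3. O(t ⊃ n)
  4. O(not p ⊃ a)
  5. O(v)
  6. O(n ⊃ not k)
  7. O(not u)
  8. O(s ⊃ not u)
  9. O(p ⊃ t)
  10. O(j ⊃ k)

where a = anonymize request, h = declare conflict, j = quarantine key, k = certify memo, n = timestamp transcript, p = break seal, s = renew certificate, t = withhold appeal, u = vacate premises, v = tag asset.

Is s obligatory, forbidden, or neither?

Premise 8 is O(s ⊃ not u); even if O(not u) held, inferring O(s) would be affirming the consequent — invalid.
No premise or chain of K-axiom applications forces O(s), and none forces O(not s). So s is neither obligatory nor forbidden under these norms.

Neither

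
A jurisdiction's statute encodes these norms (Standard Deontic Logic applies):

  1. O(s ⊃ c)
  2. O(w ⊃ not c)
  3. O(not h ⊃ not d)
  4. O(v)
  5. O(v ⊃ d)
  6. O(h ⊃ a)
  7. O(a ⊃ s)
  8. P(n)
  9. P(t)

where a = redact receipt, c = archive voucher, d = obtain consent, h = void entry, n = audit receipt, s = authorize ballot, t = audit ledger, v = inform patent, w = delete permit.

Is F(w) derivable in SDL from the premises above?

Premise 4 gives O(v).
With premise 5, O(v ⊃ d), the K-axiom yields O(d).
Premise 3 is O(not h ⊃ not d); contrapositively O(d ⊃ h). Since O(d) holds, K gives O(h).
Premise 6 is O(h ⊃ a); since O(h), deontic closure gives O(a).
With premise 7, O(a ⊃ s), the K-axiom yields O(s).
Premise 1 is O(s ⊃ c); since O(s), deontic closure gives O(c).
Premise 2 is O(w ⊃ not c); contrapositively O(c ⊃ not w). Since O(c) holds, K gives O(not w).
Premises 8, 9 do not contribute to this derivation.
So O(not w) holds, i.e. F(w). The claim follows.

Yes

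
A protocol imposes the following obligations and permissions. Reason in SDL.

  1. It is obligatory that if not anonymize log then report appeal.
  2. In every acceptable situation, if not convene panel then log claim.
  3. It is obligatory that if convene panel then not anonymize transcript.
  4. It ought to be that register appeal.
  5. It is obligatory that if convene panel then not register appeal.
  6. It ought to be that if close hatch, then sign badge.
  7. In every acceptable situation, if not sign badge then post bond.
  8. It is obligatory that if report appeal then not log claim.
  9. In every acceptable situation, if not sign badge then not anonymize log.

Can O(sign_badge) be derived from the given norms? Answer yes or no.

From premise 4 we have O(register_appeal).
Premise 5, O(convene_panel → ¬register_appeal), contraposes to O(register_appeal → ¬convene_panel); with O(register_appeal) we get O(¬convene_panel).
From O(¬convene_panel) and premise 2, O(¬convene_panel → log_claim), we obtain O(log_claim).
Premise 8 is O(report_appeal → ¬log_claim); contrapositively O(log_claim → ¬report_appeal). Since O(log_claim) holds, K gives O(¬report_appeal).
Premise 1 is O(¬anonymize_log → report_appeal); contrapositively O(¬report_appeal → anonymize_log). Since O(¬report_appeal) holds, K gives O(anonymize_log).
Premise 9 is O(¬sign_badge → ¬anonymize_log); contrapositively O(anonymize_log → sign_badge). Since O(anonymize_log) holds, K gives O(sign_badge).
Premises 3, 6, 7 do not contribute to this derivation.
So O(sign_badge) follows.

Yes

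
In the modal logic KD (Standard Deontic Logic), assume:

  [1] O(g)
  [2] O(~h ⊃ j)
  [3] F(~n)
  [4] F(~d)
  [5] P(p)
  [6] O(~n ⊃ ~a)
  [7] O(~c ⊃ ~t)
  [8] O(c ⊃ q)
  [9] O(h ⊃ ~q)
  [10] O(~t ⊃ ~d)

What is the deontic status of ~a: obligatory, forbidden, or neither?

Premise 6 is O(~n ⊃ ~a), but O(~n) is not derivable from the premises, so it does not yield O(~a).
No premise or chain of K-axiom applications forces O(~a), and none forces O(a). So ~a is neither obligatory nor forbidden under these norms.

Neither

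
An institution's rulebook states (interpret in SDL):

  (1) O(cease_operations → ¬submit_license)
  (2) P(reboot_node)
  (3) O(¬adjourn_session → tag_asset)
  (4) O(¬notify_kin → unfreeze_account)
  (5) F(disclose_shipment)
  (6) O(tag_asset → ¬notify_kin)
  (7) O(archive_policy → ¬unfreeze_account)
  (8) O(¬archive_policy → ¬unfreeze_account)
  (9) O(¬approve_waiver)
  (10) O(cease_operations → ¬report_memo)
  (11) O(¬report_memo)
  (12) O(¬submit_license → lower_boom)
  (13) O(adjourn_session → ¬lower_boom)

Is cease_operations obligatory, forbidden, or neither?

Forbidden

By case analysis on archive_policy: premise 7 gives O(archive_policy → ¬unfreeze_account) and premise 8 gives O(¬archive_policy → ¬unfreeze_account), so O(¬unfreeze_account) either way.
The contrapositive of premise 4 (O(¬notify_kin → unfreeze_account)) is O(¬unfreeze_account → notify_kin), and O(¬unfreeze_account) is already established, so O(notify_kin).
Premise 6 is O(tag_asset → ¬notify_kin); contrapositively O(notify_kin → ¬tag_asset). Since O(notify_kin) holds, K gives O(¬tag_asset).
The contrapositive of premise 3 (O(¬adjourn_session → tag_asset)) is O(¬tag_asset → adjourn_session), and O(¬tag_asset) is already established, so O(adjourn_session).
Applying K to premise 13 (O(adjourn_session → ¬lower_boom)) and O(adjourn_session) yields O(¬lower_boom).
Premise 12 is O(¬submit_license → lower_boom); contrapositively O(¬lower_boom → submit_license). Since O(¬lower_boom) holds, K gives O(submit_license).
Premise 1, O(cease_operations → ¬submit_license), contraposes to O(submit_license → ¬cease_operations); with O(submit_license) we get O(¬cease_operations).
Premises 2, 5, 9, 10, 11 do not contribute to this derivation.
Thus O(¬cease_operations), which is F(cease_operations): cease_operations is forbidden.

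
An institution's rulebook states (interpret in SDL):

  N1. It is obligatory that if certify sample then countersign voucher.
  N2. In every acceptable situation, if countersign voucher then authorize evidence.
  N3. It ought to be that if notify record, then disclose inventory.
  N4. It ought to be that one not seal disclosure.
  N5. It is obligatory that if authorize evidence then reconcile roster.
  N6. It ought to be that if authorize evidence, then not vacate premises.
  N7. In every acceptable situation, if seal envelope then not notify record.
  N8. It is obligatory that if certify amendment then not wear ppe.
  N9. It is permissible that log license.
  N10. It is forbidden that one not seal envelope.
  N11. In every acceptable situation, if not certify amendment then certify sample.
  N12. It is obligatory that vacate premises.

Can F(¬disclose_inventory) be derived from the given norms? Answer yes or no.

No

Premise 3 is O(notify_record → disclose_inventory), but O(notify_record) is not derivable from the premises, so it does not yield O(disclose_inventory).
No other premise forces O(disclose_inventory). An ideal world satisfying every premise can still have ¬disclose_inventory true, so F(¬disclose_inventory) is not derivable.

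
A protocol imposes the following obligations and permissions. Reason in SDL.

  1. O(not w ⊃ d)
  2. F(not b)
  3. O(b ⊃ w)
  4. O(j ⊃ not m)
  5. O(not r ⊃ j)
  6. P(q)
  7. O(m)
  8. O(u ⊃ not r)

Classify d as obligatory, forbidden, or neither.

Premise 1 is O(not w ⊃ d), but O(not w) is not derivable from the premises, so it does not yield O(d).
No premise or chain of K-axiom applications forces O(d), and none forces O(not d). So d is neither obligatory nor forbidden under these norms.

Neither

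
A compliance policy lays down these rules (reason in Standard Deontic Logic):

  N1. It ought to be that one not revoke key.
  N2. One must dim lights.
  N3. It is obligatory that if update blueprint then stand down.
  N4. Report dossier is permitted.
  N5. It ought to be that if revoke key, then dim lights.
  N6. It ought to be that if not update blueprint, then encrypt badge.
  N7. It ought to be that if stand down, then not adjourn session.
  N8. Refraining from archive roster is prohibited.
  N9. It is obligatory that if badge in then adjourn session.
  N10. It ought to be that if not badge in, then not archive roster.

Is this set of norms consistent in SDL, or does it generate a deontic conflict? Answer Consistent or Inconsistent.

Premise 5 is O(revoke_key → dim_lights); even if O(dim_lights) held, inferring O(revoke_key) would be affirming the consequent — invalid.
So O(revoke_key) is not derivable, and the apparent clash with O(¬revoke_key) does not arise.
A world satisfying every obligation exists (e.g. adjourn_session=true, archive_roster=true, badge_in=true, dim_lights=true, encrypt_badge=true, report_dossier=false, revoke_key=false, stand_down=false, update_blueprint=false); no atom is both obligatory and forbidden, so the set is consistent.

Consistent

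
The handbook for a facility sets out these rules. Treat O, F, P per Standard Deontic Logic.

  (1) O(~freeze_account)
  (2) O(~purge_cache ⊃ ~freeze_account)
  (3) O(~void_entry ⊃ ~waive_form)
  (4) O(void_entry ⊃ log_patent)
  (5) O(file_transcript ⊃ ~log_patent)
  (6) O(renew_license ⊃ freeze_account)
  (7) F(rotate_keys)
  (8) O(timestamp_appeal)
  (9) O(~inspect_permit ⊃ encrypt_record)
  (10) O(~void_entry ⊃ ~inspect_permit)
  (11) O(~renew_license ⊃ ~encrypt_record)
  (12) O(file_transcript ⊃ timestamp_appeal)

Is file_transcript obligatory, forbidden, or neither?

Premise 1 states O(~freeze_account) outright.
Premise 6 is O(renew_license ⊃ freeze_account); contrapositively O(~freeze_account ⊃ ~renew_license). Since O(~freeze_account) holds, K gives O(~renew_license).
From O(~renew_license) and premise 11, O(~renew_license ⊃ ~encrypt_record), we obtain O(~encrypt_record).
Premise 9, O(~inspect_permit ⊃ encrypt_record), contraposes to O(~encrypt_record ⊃ inspect_permit); with O(~encrypt_record) we get O(inspect_permit).
Premise 10, O(~void_entry ⊃ ~inspect_permit), contraposes to O(inspect_permit ⊃ void_entry); with O(inspect_permit) we get O(void_entry).
From O(void_entry) and premise 4, O(void_entry ⊃ log_patent), we obtain O(log_patent).
Premise 5, O(file_transcript ⊃ ~log_patent), contraposes to O(log_patent ⊃ ~file_transcript); with O(log_patent) we get O(~file_transcript).
Premises 2, 3, 7, 8, 12 do not contribute to this derivation.
Thus O(~file_transcript), which is F(file_transcript): file_transcript is forbidden.

Forbidden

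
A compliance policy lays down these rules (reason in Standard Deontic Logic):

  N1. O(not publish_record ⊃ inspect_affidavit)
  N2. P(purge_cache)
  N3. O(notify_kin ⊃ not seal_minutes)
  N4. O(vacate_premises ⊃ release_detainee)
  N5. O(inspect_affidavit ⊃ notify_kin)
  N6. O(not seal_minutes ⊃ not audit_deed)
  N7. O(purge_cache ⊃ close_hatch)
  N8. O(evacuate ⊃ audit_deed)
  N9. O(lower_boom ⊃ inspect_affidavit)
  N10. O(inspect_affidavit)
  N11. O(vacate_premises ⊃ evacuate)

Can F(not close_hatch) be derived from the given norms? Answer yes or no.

Premise 7 is O(purge_cache ⊃ close_hatch), but O(purge_cache) is not derivable from the premises (the permission P(purge_cache) asserts only not O(not purge_cache), not O(purge_cache)), so it does not yield O(close_hatch).
No other premise forces O(close_hatch). An ideal world satisfying every premise can still have not close_hatch true, so F(not close_hatch) is not derivable.

No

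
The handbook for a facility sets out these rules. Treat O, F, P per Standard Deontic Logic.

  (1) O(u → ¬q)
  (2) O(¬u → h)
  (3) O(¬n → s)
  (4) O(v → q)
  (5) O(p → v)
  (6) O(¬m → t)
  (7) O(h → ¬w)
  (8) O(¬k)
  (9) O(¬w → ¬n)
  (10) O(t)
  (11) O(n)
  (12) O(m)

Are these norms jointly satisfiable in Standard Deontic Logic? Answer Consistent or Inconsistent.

Consistent

Premise 6 is O(¬m → t); even if O(t) held, inferring O(¬m) would be affirming the consequent — invalid.
So O(¬m) is not derivable, and the apparent clash with O(m) does not arise.
A world satisfying every obligation exists (e.g. h=false, k=false, m=true, n=true, p=false, q=false, s=false, t=true, u=true, v=false, w=true); no atom is both obligatory and forbidden, so the set is consistent.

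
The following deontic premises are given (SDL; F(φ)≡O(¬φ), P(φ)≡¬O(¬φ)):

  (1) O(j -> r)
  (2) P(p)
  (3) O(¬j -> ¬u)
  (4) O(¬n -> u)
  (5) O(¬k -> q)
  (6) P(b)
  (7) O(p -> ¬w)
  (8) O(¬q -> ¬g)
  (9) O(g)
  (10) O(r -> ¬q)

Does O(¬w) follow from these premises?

Premise 7 is O(p -> ¬w), but O(p) is not derivable from the premises (the permission P(p) asserts only ¬O(¬p), not O(p)), so it does not yield O(¬w).
No other premise forces O(¬w). An ideal world satisfying every premise can still have ¬w false, so O(¬w) is not derivable.

No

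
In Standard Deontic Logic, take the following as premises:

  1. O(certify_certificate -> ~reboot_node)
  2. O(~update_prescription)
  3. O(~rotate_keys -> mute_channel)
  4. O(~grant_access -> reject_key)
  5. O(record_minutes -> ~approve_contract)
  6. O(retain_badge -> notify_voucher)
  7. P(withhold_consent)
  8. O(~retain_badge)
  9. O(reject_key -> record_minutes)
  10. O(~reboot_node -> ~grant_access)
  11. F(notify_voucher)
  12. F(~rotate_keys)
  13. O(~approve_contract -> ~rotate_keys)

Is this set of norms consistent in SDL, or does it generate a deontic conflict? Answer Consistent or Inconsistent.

Premise 6 is O(retain_badge -> notify_voucher), but O(retain_badge) is not derivable from the premises, so it does not yield O(notify_voucher).
So O(notify_voucher) is not derivable, and the apparent clash with O(~notify_voucher) does not arise.
A world satisfying every obligation exists (e.g. approve_contract=true, certify_certificate=false, grant_access=true, mute_channel=false, notify_voucher=false, reboot_node=true, record_minutes=false, reject_key=false, retain_badge=false, rotate_keys=true, update_prescription=false, withhold_consent=false); no atom is both obligatory and forbidden, so the set is consistent.

Consistent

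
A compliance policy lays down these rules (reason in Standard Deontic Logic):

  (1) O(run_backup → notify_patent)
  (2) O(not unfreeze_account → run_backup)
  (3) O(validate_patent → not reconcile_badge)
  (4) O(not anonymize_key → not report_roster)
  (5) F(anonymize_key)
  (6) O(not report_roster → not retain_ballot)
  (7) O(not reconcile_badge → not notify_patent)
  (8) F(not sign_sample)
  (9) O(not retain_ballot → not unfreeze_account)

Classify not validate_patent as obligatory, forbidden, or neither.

Obligatory

Premise 5 is F(anonymize_key), i.e. O(not anonymize_key).
With premise 4, O(not anonymize_key → not report_roster), the K-axiom yields O(not report_roster).
From O(not report_roster) and premise 6, O(not report_roster → not retain_ballot), we obtain O(not retain_ballot).
From O(not retain_ballot) and premise 9, O(not retain_ballot → not unfreeze_account), we obtain O(not unfreeze_account).
From O(not unfreeze_account) and premise 2, O(not unfreeze_account → run_backup), we obtain O(run_backup).
Applying K to premise 1 (O(run_backup → notify_patent)) and O(run_backup) yields O(notify_patent).
Premise 7, O(not reconcile_badge → not notify_patent), contraposes to O(notify_patent → reconcile_badge); with O(notify_patent) we get O(reconcile_badge).
The contrapositive of premise 3 (O(validate_patent → not reconcile_badge)) is O(reconcile_badge → not validate_patent), and O(reconcile_badge) is already established, so O(not validate_patent).
Premise 8 does not contribute to this derivation.
Hence not validate_patent is obligatory.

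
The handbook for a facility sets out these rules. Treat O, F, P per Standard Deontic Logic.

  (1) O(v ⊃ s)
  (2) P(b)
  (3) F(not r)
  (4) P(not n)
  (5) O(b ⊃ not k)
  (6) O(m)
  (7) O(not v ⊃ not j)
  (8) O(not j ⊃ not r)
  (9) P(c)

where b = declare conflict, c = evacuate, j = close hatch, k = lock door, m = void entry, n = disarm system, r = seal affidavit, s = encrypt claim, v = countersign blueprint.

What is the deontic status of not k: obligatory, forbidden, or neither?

Premise 5 is O(b ⊃ not k), but O(b) is not derivable from the premises (the permission P(b) asserts only not O(not b), not O(b)), so it does not yield O(not k).
No premise or chain of K-axiom applications forces O(not k), and none forces O(k). So not k is neither obligatory nor forbidden under these norms.

Neither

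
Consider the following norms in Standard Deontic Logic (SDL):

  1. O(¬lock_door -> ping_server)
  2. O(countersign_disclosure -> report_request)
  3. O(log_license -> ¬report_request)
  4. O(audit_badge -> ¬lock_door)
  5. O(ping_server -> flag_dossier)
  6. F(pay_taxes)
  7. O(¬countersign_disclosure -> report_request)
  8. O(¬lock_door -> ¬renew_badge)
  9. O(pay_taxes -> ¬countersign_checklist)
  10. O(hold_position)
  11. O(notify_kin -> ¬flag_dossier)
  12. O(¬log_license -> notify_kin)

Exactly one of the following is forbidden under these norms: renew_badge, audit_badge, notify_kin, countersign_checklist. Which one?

Premises 7 and 2 cover both cases: O(¬countersign_disclosure -> report_request) and O(countersign_disclosure -> report_request). Since ¬countersign_disclosure ∨ countersign_disclosure is a tautology, O(report_request) follows.
Premise 3 is O(log_license -> ¬report_request); contrapositively O(report_request -> ¬log_license). Since O(report_request) holds, K gives O(¬log_license).
With premise 12, O(¬log_license -> notify_kin), the K-axiom yields O(notify_kin).
With premise 11, O(notify_kin -> ¬flag_dossier), the K-axiom yields O(¬flag_dossier).
Premise 5, O(ping_server -> flag_dossier), contraposes to O(¬flag_dossier -> ¬ping_server); with O(¬flag_dossier) we get O(¬ping_server).
The contrapositive of premise 1 (O(¬lock_door -> ping_server)) is O(¬ping_server -> lock_door), and O(¬ping_server) is already established, so O(lock_door).
The contrapositive of premise 4 (O(audit_badge -> ¬lock_door)) is O(lock_door -> ¬audit_badge), and O(lock_door) is already established, so O(¬audit_badge).
So O(¬audit_badge) holds, i.e. audit_badge is forbidden. None of the other listed options is forbidden under the premises.

audit_badge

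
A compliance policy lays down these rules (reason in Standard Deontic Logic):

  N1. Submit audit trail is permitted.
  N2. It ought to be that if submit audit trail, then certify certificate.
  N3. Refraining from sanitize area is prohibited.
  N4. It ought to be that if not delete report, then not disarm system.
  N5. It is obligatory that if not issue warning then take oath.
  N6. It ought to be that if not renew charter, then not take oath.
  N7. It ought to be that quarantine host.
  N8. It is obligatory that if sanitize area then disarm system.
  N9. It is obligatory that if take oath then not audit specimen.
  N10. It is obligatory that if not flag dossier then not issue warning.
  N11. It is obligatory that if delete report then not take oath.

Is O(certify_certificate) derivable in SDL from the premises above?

No

Premise 2 is O(submit_audit_trail → certify_certificate), but O(submit_audit_trail) is not derivable from the premises (the permission P(submit_audit_trail) asserts only ¬O(¬submit_audit_trail), not O(submit_audit_trail)), so it does not yield O(certify_certificate).
No other premise forces O(certify_certificate). An ideal world satisfying every premise can still have certify_certificate false, so O(certify_certificate) is not derivable.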